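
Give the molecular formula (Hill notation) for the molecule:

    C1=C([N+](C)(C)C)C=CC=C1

Heavy atoms from the SMILES: 9 C, 1 N.
Implicit hydrogens by atom environment:
  5 × C (aromatic): 1 H each → 5
  3 × C: 3 H each → 9
  1 × C (aromatic): no H
  1 × N (charge +1): no H
  Total hydrogens = 14.
Net charge +1.
Molecular formula: C9H14N+

C9H14N+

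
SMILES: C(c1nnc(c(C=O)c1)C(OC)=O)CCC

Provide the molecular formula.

C11H14N2O3

Heavy atoms from the SMILES: 11 C, 2 N, 3 O.
Implicit hydrogens by atom environment:
  3 × C: 2 H each → 6
  3 × C (aromatic): no H
  3 × O: no H
  2 × C: 3 H each → 6
  2 × N (aromatic): no H
  1 × C (aromatic): 1 H
  1 × C: 1 H
  1 × C: no H
  Total hydrogens = 14.
Molecular formula: C11H14N2O3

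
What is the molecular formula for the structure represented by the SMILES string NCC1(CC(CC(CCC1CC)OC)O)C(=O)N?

C13H26N2O3

Heavy atoms from the SMILES: 13 C, 2 N, 3 O.
Implicit hydrogens by atom environment:
  6 × C: 2 H each → 12
  3 × C: 1 H each → 3
  2 × C: 3 H each → 6
  2 × C: no H
  2 × N: 2 H each → 4
  2 × O: no H
  1 × O: 1 H
  Total hydrogens = 26.
Molecular formula: C13H26N2O3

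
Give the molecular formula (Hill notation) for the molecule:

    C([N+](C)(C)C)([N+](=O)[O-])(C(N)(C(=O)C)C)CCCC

Heavy atoms from the SMILES: 12 C, 3 N, 3 O.
Implicit hydrogens by atom environment:
  6 × C: 3 H each → 18
  3 × C: 2 H each → 6
  3 × C: no H
  2 × N (charge +1): no H
  2 × O: no H
  1 × N: 2 H
  1 × O (charge -1): no H
  Total hydrogens = 26.
Net charge +1.
Molecular formula: C12H26N3O3+

C12H26N3O3+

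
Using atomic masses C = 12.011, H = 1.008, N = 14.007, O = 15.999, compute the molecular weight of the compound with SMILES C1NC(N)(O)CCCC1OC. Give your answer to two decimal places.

Molecular formula: C7H16N2O2.
M = 7×12.011 + 16×1.008 + 2×14.007 + 2×15.999 = 160.22 g/mol.

160.22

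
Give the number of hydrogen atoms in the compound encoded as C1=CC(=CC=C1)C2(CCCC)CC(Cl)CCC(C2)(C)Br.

Hydrogens are implicit in SMILES; fill each atom to its normal valence:
  7 × C: 2 H each → 14
  5 × C (aromatic): 1 H each → 5
  2 × C: 3 H each → 6
  2 × C: no H
  1 × Br: no H
  1 × C: 1 H
  1 × C (aromatic): no H
  1 × Cl: no H
  Total hydrogens = 26.

26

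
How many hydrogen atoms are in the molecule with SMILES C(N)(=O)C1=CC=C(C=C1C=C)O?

Hydrogens are implicit in SMILES; fill each atom to its normal valence:
  3 × C (aromatic): 1 H each → 3
  3 × C (aromatic): no H
  1 × C: 2 H
  1 × C: 1 H
  1 × C: no H
  1 × N: 2 H
  1 × O: 1 H
  1 × O: no H
  Total hydrogens = 9.

9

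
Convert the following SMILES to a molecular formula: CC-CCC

Heavy atoms from the SMILES: 5 C.
Implicit hydrogens by atom environment:
  3 × C: 2 H each → 6
  2 × C: 3 H each → 6
  Total hydrogens = 12.
Molecular formula: C5H12

C5H12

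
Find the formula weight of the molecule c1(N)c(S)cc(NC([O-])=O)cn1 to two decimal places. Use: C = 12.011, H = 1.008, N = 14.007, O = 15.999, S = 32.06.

Molecular formula: C6H6N3O2S-.
M = 6×12.011 + 6×1.008 + 3×14.007 + 2×15.999 + 1×32.06 = 184.19 g/mol.

184.19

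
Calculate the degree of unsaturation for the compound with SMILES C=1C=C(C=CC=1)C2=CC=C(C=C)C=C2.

Molecular formula from the SMILES: C14H12.
DoU = (2C + 2 + N − H − X)/2 = (2·14 + 2 + 0 − 12 − 0)/2 = 18/2 = 9.
(Structurally: 2 ring(s) + 7 π bond(s) = 9.)

9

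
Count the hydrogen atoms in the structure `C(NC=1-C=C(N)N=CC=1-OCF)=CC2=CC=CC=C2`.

14

Hydrogens are implicit in SMILES; fill each atom to its normal valence:
  7 × C (aromatic): 1 H each → 7
  4 × C (aromatic): no H
  2 × C: 1 H each → 2
  1 × C: 2 H
  1 × F: no H
  1 × N: 2 H
  1 × N: 1 H
  1 × N (aromatic): no H
  1 × O: no H
  Total hydrogens = 14.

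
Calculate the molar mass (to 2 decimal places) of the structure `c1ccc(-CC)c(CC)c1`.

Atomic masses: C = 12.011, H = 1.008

134.22

Molecular formula: C10H14.
M = 10×12.011 + 14×1.008 = 134.22 g/mol.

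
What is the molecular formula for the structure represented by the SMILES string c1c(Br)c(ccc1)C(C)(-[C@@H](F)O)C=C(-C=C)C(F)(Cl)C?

Heavy atoms from the SMILES: 1 Br, 15 C, 1 Cl, 2 F, 1 O.
Implicit hydrogens by atom environment:
  4 × C (aromatic): 1 H each → 4
  3 × C: 1 H each → 3
  3 × C: no H
  2 × C: 3 H each → 6
  2 × C (aromatic): no H
  2 × F: no H
  1 × Br: no H
  1 × C: 2 H
  1 × Cl: no H
  1 × O: 1 H
  Total hydrogens = 16.
Molecular formula: C15H16BrClF2O

C15H16BrClF2O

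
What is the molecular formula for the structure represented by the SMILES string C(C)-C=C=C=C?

Heavy atoms from the SMILES: 6 C.
Implicit hydrogens by atom environment:
  2 × C: 2 H each → 4
  2 × C: no H
  1 × C: 3 H
  1 × C: 1 H
  Total hydrogens = 8.
Molecular formula: C6H8

C6H8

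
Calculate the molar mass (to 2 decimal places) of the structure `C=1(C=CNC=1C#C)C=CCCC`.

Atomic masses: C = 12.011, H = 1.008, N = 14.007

159.23

Molecular formula: C11H13N.
M = 11×12.011 + 13×1.008 + 1×14.007 = 159.23 g/mol.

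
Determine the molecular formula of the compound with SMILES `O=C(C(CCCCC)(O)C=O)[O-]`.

Heavy atoms from the SMILES: 8 C, 4 O.
Implicit hydrogens by atom environment:
  4 × C: 2 H each → 8
  2 × C: no H
  2 × O: no H
  1 × C: 3 H
  1 × C: 1 H
  1 × O: 1 H
  1 × O (charge -1): no H
  Total hydrogens = 13.
Net charge -1.
Molecular formula: C8H13O4-

C8H13O4-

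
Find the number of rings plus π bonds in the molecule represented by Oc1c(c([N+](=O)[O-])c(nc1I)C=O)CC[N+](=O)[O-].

7

Molecular formula from the SMILES: C8H6IN3O6.
DoU = (2C + 2 + N − H − X)/2 = (2·8 + 2 + 3 − 6 − 1)/2 = 14/2 = 7.
(Structurally: 1 ring(s) + 6 π bond(s) = 7.)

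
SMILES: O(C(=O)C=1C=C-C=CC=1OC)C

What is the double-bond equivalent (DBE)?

Molecular formula from the SMILES: C9H10O3.
DoU = (2C + 2 + N − H − X)/2 = (2·9 + 2 + 0 − 10 − 0)/2 = 10/2 = 5.
(Structurally: 1 ring(s) + 4 π bond(s) = 5.)

5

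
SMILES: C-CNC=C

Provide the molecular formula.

C4H9N

Heavy atoms from the SMILES: 4 C, 1 N.
Implicit hydrogens by atom environment:
  2 × C: 2 H each → 4
  1 × C: 3 H
  1 × C: 1 H
  1 × N: 1 H
  Total hydrogens = 9.
Molecular formula: C4H9N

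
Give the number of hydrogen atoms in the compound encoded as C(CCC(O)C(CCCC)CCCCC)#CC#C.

Hydrogens are implicit in SMILES; fill each atom to its normal valence:
  9 × C: 2 H each → 18
  3 × C: 1 H each → 3
  3 × C: no H
  2 × C: 3 H each → 6
  1 × O: 1 H
  Total hydrogens = 28.

28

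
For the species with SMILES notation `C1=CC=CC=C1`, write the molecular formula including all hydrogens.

C6H6

Heavy atoms from the SMILES: 6 C.
Implicit hydrogens by atom environment:
  6 × C (aromatic): 1 H each → 6
  Total hydrogens = 6.
Molecular formula: C6H6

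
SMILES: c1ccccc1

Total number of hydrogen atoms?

Hydrogens are implicit in SMILES; fill each atom to its normal valence:
  6 × C (aromatic): 1 H each → 6
  Total hydrogens = 6.

6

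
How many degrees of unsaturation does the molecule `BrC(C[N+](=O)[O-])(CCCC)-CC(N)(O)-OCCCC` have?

Molecular formula from the SMILES: C12H25BrN2O4.
DoU = (2C + 2 + N − H − X)/2 = (2·12 + 2 + 2 − 25 − 1)/2 = 2/2 = 1.
(Structurally: 0 ring(s) + 1 π bond(s) = 1.)

1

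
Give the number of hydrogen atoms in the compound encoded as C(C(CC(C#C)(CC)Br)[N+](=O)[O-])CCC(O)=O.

Hydrogens are implicit in SMILES; fill each atom to its normal valence:
  5 × C: 2 H each → 10
  3 × C: no H
  2 × C: 1 H each → 2
  2 × O: no H
  1 × Br: no H
  1 × C: 3 H
  1 × N (charge +1): no H
  1 × O: 1 H
  1 × O (charge -1): no H
  Total hydrogens = 16.

16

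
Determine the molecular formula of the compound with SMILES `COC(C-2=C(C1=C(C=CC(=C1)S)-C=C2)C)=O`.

C13H12O2S

Heavy atoms from the SMILES: 13 C, 2 O, 1 S.
Implicit hydrogens by atom environment:
  5 × C (aromatic): 1 H each → 5
  5 × C (aromatic): no H
  2 × C: 3 H each → 6
  2 × O: no H
  1 × C: no H
  1 × S: 1 H
  Total hydrogens = 12.
Molecular formula: C13H12O2S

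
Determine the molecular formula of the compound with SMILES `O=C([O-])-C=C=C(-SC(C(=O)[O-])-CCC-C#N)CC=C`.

[C13H13NO4S]2-

Heavy atoms from the SMILES: 13 C, 1 N, 4 O, 1 S.
Implicit hydrogens by atom environment:
  5 × C: 2 H each → 10
  5 × C: no H
  3 × C: 1 H each → 3
  2 × O: no H
  2 × O (charge -1): no H
  1 × N: no H
  1 × S: no H
  Total hydrogens = 13.
Net charge -2.
Molecular formula: [C13H13NO4S]2-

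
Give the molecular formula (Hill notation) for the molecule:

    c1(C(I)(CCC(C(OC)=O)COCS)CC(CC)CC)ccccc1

C20H31IO3S

Heavy atoms from the SMILES: 20 C, 1 I, 3 O, 1 S.
Implicit hydrogens by atom environment:
  7 × C: 2 H each → 14
  5 × C (aromatic): 1 H each → 5
  3 × C: 3 H each → 9
  3 × O: no H
  2 × C: 1 H each → 2
  2 × C: no H
  1 × C (aromatic): no H
  1 × I: no H
  1 × S: 1 H
  Total hydrogens = 31.
Molecular formula: C20H31IO3S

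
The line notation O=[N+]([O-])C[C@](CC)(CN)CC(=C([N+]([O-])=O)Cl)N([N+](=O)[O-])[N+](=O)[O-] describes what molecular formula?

Heavy atoms from the SMILES: 8 C, 1 Cl, 6 N, 8 O.
Implicit hydrogens by atom environment:
  4 × C: 2 H each → 8
  4 × N (charge +1): no H
  4 × O: no H
  4 × O (charge -1): no H
  3 × C: no H
  1 × C: 3 H
  1 × Cl: no H
  1 × N: 2 H
  1 × N: no H
  Total hydrogens = 13.
Molecular formula: C8H13ClN6O8

C8H13ClN6O8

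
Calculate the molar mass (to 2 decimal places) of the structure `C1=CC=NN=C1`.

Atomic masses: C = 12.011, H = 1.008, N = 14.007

Molecular formula: C4H4N2.
M = 4×12.011 + 4×1.008 + 2×14.007 = 80.09 g/mol.

80.09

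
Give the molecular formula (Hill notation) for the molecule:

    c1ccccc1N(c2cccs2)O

C10H9NOS

Heavy atoms from the SMILES: 10 C, 1 N, 1 O, 1 S.
Implicit hydrogens by atom environment:
  8 × C (aromatic): 1 H each → 8
  2 × C (aromatic): no H
  1 × N: no H
  1 × O: 1 H
  1 × S (aromatic): no H
  Total hydrogens = 9.
Molecular formula: C10H9NOS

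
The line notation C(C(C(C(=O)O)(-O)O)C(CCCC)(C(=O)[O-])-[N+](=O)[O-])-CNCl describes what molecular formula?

Heavy atoms from the SMILES: 11 C, 1 Cl, 2 N, 8 O.
Implicit hydrogens by atom environment:
  5 × C: 2 H each → 10
  4 × C: no H
  3 × O: 1 H each → 3
  3 × O: no H
  2 × O (charge -1): no H
  1 × C: 3 H
  1 × C: 1 H
  1 × Cl: no H
  1 × N: 1 H
  1 × N (charge +1): no H
  Total hydrogens = 18.
Net charge -1.
Molecular formula: C11H18ClN2O8-

C11H18ClN2O8-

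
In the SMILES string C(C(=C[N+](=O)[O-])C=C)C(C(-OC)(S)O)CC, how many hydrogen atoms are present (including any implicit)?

17

Hydrogens are implicit in SMILES; fill each atom to its normal valence:
  3 × C: 2 H each → 6
  3 × C: 1 H each → 3
  2 × C: 3 H each → 6
  2 × C: no H
  2 × O: no H
  1 × N (charge +1): no H
  1 × O: 1 H
  1 × O (charge -1): no H
  1 × S: 1 H
  Total hydrogens = 17.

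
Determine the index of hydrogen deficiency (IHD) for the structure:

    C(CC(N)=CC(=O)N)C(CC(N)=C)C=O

4

Molecular formula from the SMILES: C10H17N3O2.
DoU = (2C + 2 + N − H − X)/2 = (2·10 + 2 + 3 − 17 − 0)/2 = 8/2 = 4.
(Structurally: 0 ring(s) + 4 π bond(s) = 4.)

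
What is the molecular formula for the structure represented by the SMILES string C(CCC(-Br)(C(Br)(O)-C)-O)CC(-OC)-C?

Heavy atoms from the SMILES: 2 Br, 10 C, 3 O.
Implicit hydrogens by atom environment:
  4 × C: 2 H each → 8
  3 × C: 3 H each → 9
  2 × Br: no H
  2 × C: no H
  2 × O: 1 H each → 2
  1 × C: 1 H
  1 × O: no H
  Total hydrogens = 20.
Molecular formula: C10H20Br2O3

C10H20Br2O3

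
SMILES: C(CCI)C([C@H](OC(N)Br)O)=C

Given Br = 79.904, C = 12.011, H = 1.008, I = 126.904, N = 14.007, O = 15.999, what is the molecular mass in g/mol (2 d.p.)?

Molecular formula: C7H13BrINO2.
M = 1×79.904 + 7×12.011 + 13×1.008 + 1×126.904 + 1×14.007 + 2×15.999 = 349.99 g/mol.

349.99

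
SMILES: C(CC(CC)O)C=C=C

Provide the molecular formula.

C8H14O

Heavy atoms from the SMILES: 8 C, 1 O.
Implicit hydrogens by atom environment:
  4 × C: 2 H each → 8
  2 × C: 1 H each → 2
  1 × C: 3 H
  1 × C: no H
  1 × O: 1 H
  Total hydrogens = 14.
Molecular formula: C8H14O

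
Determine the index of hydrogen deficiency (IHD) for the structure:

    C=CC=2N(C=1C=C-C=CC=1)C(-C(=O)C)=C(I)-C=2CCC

9

Molecular formula from the SMILES: C17H18INO.
DoU = (2C + 2 + N − H − X)/2 = (2·17 + 2 + 1 − 18 − 1)/2 = 18/2 = 9.
(Structurally: 2 ring(s) + 7 π bond(s) = 9.)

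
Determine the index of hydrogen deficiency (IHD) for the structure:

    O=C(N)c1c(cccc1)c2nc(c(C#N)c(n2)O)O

11

Molecular formula from the SMILES: C12H8N4O3.
DoU = (2C + 2 + N − H − X)/2 = (2·12 + 2 + 4 − 8 − 0)/2 = 22/2 = 11.
(Structurally: 2 ring(s) + 9 π bond(s) = 11.)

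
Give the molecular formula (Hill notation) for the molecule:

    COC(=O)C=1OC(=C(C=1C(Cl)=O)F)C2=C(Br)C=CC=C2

Heavy atoms from the SMILES: 1 Br, 13 C, 1 Cl, 1 F, 4 O.
Implicit hydrogens by atom environment:
  6 × C (aromatic): no H
  4 × C (aromatic): 1 H each → 4
  3 × O: no H
  2 × C: no H
  1 × Br: no H
  1 × C: 3 H
  1 × Cl: no H
  1 × F: no H
  1 × O (aromatic): no H
  Total hydrogens = 7.
Molecular formula: C13H7BrClFO4

C13H7BrClFO4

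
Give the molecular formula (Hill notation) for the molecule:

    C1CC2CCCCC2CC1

Heavy atoms from the SMILES: 10 C.
Implicit hydrogens by atom environment:
  8 × C: 2 H each → 16
  2 × C: 1 H each → 2
  Total hydrogens = 18.
Molecular formula: C10H18

C10H18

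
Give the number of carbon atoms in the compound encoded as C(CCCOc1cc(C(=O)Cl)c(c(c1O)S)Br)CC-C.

14

The symbol for carbon appears 14 times in the SMILES. Lowercase c denotes aromatic carbon and counts toward C.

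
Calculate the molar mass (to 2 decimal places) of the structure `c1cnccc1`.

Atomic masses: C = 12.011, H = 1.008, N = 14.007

Molecular formula: C5H5N.
M = 5×12.011 + 5×1.008 + 1×14.007 = 79.10 g/mol.

79.10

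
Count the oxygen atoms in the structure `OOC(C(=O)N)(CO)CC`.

The symbol for oxygen appears 4 times in the SMILES.

4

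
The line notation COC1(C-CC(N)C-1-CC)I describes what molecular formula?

Heavy atoms from the SMILES: 8 C, 1 I, 1 N, 1 O.
Implicit hydrogens by atom environment:
  3 × C: 2 H each → 6
  2 × C: 3 H each → 6
  2 × C: 1 H each → 2
  1 × C: no H
  1 × I: no H
  1 × N: 2 H
  1 × O: no H
  Total hydrogens = 16.
Molecular formula: C8H16INO

C8H16INO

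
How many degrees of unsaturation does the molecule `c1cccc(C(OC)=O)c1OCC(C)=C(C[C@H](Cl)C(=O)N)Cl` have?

Molecular formula from the SMILES: C15H17Cl2NO4.
DoU = (2C + 2 + N − H − X)/2 = (2·15 + 2 + 1 − 17 − 2)/2 = 14/2 = 7.
(Structurally: 1 ring(s) + 6 π bond(s) = 7.)

7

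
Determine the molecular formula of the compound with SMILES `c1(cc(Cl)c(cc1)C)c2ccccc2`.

C13H11Cl

Heavy atoms from the SMILES: 13 C, 1 Cl.
Implicit hydrogens by atom environment:
  8 × C (aromatic): 1 H each → 8
  4 × C (aromatic): no H
  1 × C: 3 H
  1 × Cl: no H
  Total hydrogens = 11.
Molecular formula: C13H11Cl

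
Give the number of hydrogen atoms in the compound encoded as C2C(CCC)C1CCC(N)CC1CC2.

Hydrogens are implicit in SMILES; fill each atom to its normal valence:
  8 × C: 2 H each → 16
  4 × C: 1 H each → 4
  1 × C: 3 H
  1 × N: 2 H
  Total hydrogens = 25.

25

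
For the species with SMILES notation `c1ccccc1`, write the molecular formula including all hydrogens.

C6H6

Heavy atoms from the SMILES: 6 C.
Implicit hydrogens by atom environment:
  6 × C (aromatic): 1 H each → 6
  Total hydrogens = 6.
Molecular formula: C6H6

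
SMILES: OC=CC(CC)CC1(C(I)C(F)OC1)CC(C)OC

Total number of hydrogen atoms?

24

Hydrogens are implicit in SMILES; fill each atom to its normal valence:
  6 × C: 1 H each → 6
  4 × C: 2 H each → 8
  3 × C: 3 H each → 9
  2 × O: no H
  1 × C: no H
  1 × F: no H
  1 × I: no H
  1 × O: 1 H
  Total hydrogens = 24.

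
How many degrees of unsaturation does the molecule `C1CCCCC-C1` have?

Molecular formula from the SMILES: C7H14.
DoU = (2C + 2 + N − H − X)/2 = (2·7 + 2 + 0 − 14 − 0)/2 = 2/2 = 1.
(Structurally: 1 ring(s) + 0 π bond(s) = 1.)

1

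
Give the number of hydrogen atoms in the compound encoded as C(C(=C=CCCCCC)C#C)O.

16

Hydrogens are implicit in SMILES; fill each atom to its normal valence:
  5 × C: 2 H each → 10
  3 × C: no H
  2 × C: 1 H each → 2
  1 × C: 3 H
  1 × O: 1 H
  Total hydrogens = 16.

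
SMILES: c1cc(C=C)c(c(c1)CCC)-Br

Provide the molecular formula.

Heavy atoms from the SMILES: 1 Br, 11 C.
Implicit hydrogens by atom environment:
  3 × C: 2 H each → 6
  3 × C (aromatic): 1 H each → 3
  3 × C (aromatic): no H
  1 × Br: no H
  1 × C: 3 H
  1 × C: 1 H
  Total hydrogens = 13.
Molecular formula: C11H13Br

C11H13Br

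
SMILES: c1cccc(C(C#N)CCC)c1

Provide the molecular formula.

C11H13N

Heavy atoms from the SMILES: 11 C, 1 N.
Implicit hydrogens by atom environment:
  5 × C (aromatic): 1 H each → 5
  2 × C: 2 H each → 4
  1 × C: 3 H
  1 × C: 1 H
  1 × C (aromatic): no H
  1 × C: no H
  1 × N: no H
  Total hydrogens = 13.
Molecular formula: C11H13N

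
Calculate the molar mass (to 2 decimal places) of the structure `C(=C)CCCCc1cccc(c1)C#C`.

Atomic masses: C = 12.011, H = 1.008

184.28

Molecular formula: C14H16.
M = 14×12.011 + 16×1.008 = 184.28 g/mol.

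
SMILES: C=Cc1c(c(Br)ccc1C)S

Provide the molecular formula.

C9H9BrS

Heavy atoms from the SMILES: 1 Br, 9 C, 1 S.
Implicit hydrogens by atom environment:
  4 × C (aromatic): no H
  2 × C (aromatic): 1 H each → 2
  1 × Br: no H
  1 × C: 3 H
  1 × C: 2 H
  1 × C: 1 H
  1 × S: 1 H
  Total hydrogens = 9.
Molecular formula: C9H9BrS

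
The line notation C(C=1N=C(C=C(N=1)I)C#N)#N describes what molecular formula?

C6HIN4

Heavy atoms from the SMILES: 6 C, 1 I, 4 N.
Implicit hydrogens by atom environment:
  3 × C (aromatic): no H
  2 × C: no H
  2 × N (aromatic): no H
  2 × N: no H
  1 × C (aromatic): 1 H
  1 × I: no H
  Total hydrogens = 1.
Molecular formula: C6HIN4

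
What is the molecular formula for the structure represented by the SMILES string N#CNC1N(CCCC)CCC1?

C9H17N3

Heavy atoms from the SMILES: 9 C, 3 N.
Implicit hydrogens by atom environment:
  6 × C: 2 H each → 12
  2 × N: no H
  1 × C: 3 H
  1 × C: 1 H
  1 × C: no H
  1 × N: 1 H
  Total hydrogens = 17.
Molecular formula: C9H17N3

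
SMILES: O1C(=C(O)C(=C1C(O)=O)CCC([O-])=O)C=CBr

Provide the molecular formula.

Heavy atoms from the SMILES: 1 Br, 10 C, 6 O.
Implicit hydrogens by atom environment:
  4 × C (aromatic): no H
  2 × C: 2 H each → 4
  2 × C: 1 H each → 2
  2 × C: no H
  2 × O: 1 H each → 2
  2 × O: no H
  1 × Br: no H
  1 × O (aromatic): no H
  1 × O (charge -1): no H
  Total hydrogens = 8.
Net charge -1.
Molecular formula: C10H8BrO6-

C10H8BrO6-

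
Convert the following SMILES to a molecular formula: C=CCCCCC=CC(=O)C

Heavy atoms from the SMILES: 10 C, 1 O.
Implicit hydrogens by atom environment:
  5 × C: 2 H each → 10
  3 × C: 1 H each → 3
  1 × C: 3 H
  1 × C: no H
  1 × O: no H
  Total hydrogens = 16.
Molecular formula: C10H16O

C10H16O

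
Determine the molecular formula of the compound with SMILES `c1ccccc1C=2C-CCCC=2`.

Heavy atoms from the SMILES: 12 C.
Implicit hydrogens by atom environment:
  5 × C (aromatic): 1 H each → 5
  4 × C: 2 H each → 8
  1 × C: 1 H
  1 × C: no H
  1 × C (aromatic): no H
  Total hydrogens = 14.
Molecular formula: C12H14

C12H14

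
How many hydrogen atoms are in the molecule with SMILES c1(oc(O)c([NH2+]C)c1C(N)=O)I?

8

Hydrogens are implicit in SMILES; fill each atom to its normal valence:
  4 × C (aromatic): no H
  1 × C: 3 H
  1 × C: no H
  1 × I: no H
  1 × N (charge +1): 2 H
  1 × N: 2 H
  1 × O: 1 H
  1 × O (aromatic): no H
  1 × O: no H
  Total hydrogens = 8.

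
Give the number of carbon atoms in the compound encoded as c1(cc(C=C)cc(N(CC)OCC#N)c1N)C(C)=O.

The symbol for carbon appears 14 times in the SMILES. Lowercase c denotes aromatic carbon and counts toward C.

14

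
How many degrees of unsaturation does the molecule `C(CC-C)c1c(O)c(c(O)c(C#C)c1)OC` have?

6

Molecular formula from the SMILES: C13H16O3.
DoU = (2C + 2 + N − H − X)/2 = (2·13 + 2 + 0 − 16 − 0)/2 = 12/2 = 6.
(Structurally: 1 ring(s) + 5 π bond(s) = 6.)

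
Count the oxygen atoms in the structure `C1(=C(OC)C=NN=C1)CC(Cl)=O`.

2

The symbol for oxygen appears 2 times in the SMILES.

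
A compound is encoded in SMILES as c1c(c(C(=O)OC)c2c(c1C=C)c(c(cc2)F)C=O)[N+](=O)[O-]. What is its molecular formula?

Heavy atoms from the SMILES: 15 C, 1 F, 1 N, 5 O.
Implicit hydrogens by atom environment:
  7 × C (aromatic): no H
  4 × O: no H
  3 × C (aromatic): 1 H each → 3
  2 × C: 1 H each → 2
  1 × C: 3 H
  1 × C: 2 H
  1 × C: no H
  1 × F: no H
  1 × N (charge +1): no H
  1 × O (charge -1): no H
  Total hydrogens = 10.
Molecular formula: C15H10FNO5

C15H10FNO5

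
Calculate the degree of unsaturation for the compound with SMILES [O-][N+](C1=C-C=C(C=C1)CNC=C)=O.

Molecular formula from the SMILES: C9H10N2O2.
DoU = (2C + 2 + N − H − X)/2 = (2·9 + 2 + 2 − 10 − 0)/2 = 12/2 = 6.
(Structurally: 1 ring(s) + 5 π bond(s) = 6.)

6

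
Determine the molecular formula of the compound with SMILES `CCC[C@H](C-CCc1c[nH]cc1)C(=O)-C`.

C13H21NO

Heavy atoms from the SMILES: 13 C, 1 N, 1 O.
Implicit hydrogens by atom environment:
  5 × C: 2 H each → 10
  3 × C (aromatic): 1 H each → 3
  2 × C: 3 H each → 6
  1 × C: 1 H
  1 × C (aromatic): no H
  1 × C: no H
  1 × N (aromatic): 1 H
  1 × O: no H
  Total hydrogens = 21.
Molecular formula: C13H21NO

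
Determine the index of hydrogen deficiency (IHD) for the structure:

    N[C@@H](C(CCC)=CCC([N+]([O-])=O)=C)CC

Molecular formula from the SMILES: C11H20N2O2.
DoU = (2C + 2 + N − H − X)/2 = (2·11 + 2 + 2 − 20 − 0)/2 = 6/2 = 3.
(Structurally: 0 ring(s) + 3 π bond(s) = 3.)

3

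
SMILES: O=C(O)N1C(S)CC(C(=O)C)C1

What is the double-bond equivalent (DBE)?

Molecular formula from the SMILES: C7H11NO3S.
DoU = (2C + 2 + N − H − X)/2 = (2·7 + 2 + 1 − 11 − 0)/2 = 6/2 = 3.
(Structurally: 1 ring(s) + 2 π bond(s) = 3.)

3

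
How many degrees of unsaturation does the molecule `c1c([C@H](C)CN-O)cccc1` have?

4

Molecular formula from the SMILES: C9H13NO.
DoU = (2C + 2 + N − H − X)/2 = (2·9 + 2 + 1 − 13 − 0)/2 = 8/2 = 4.
(Structurally: 1 ring(s) + 3 π bond(s) = 4.)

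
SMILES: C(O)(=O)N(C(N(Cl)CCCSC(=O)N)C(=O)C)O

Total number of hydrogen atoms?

Hydrogens are implicit in SMILES; fill each atom to its normal valence:
  3 × C: 2 H each → 6
  3 × C: no H
  3 × O: no H
  2 × N: no H
  2 × O: 1 H each → 2
  1 × C: 3 H
  1 × C: 1 H
  1 × Cl: no H
  1 × N: 2 H
  1 × S: no H
  Total hydrogens = 14.

14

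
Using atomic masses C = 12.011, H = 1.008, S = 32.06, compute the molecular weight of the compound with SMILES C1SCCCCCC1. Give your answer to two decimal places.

Molecular formula: C7H14S.
M = 7×12.011 + 14×1.008 + 1×32.06 = 130.25 g/mol.

130.25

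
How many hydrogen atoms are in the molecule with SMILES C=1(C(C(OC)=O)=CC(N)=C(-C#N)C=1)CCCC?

Hydrogens are implicit in SMILES; fill each atom to its normal valence:
  4 × C (aromatic): no H
  3 × C: 2 H each → 6
  2 × C: 3 H each → 6
  2 × C (aromatic): 1 H each → 2
  2 × C: no H
  2 × O: no H
  1 × N: 2 H
  1 × N: no H
  Total hydrogens = 16.

16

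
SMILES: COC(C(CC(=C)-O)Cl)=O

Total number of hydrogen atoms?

9

Hydrogens are implicit in SMILES; fill each atom to its normal valence:
  2 × C: 2 H each → 4
  2 × C: no H
  2 × O: no H
  1 × C: 3 H
  1 × C: 1 H
  1 × Cl: no H
  1 × O: 1 H
  Total hydrogens = 9.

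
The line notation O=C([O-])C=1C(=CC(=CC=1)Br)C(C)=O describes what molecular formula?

Heavy atoms from the SMILES: 1 Br, 9 C, 3 O.
Implicit hydrogens by atom environment:
  3 × C (aromatic): 1 H each → 3
  3 × C (aromatic): no H
  2 × C: no H
  2 × O: no H
  1 × Br: no H
  1 × C: 3 H
  1 × O (charge -1): no H
  Total hydrogens = 6.
Net charge -1.
Molecular formula: C9H6BrO3-

C9H6BrO3-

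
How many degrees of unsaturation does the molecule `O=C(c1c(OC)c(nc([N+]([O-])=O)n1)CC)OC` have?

Molecular formula from the SMILES: C9H11N3O5.
DoU = (2C + 2 + N − H − X)/2 = (2·9 + 2 + 3 − 11 − 0)/2 = 12/2 = 6.
(Structurally: 1 ring(s) + 5 π bond(s) = 6.)

6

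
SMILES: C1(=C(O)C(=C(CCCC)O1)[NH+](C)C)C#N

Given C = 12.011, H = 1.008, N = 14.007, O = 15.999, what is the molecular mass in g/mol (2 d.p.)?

Molecular formula: C11H17N2O2+.
M = 11×12.011 + 17×1.008 + 2×14.007 + 2×15.999 = 209.27 g/mol.

209.27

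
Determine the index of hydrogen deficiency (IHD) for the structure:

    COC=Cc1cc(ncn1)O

5

Molecular formula from the SMILES: C7H8N2O2.
DoU = (2C + 2 + N − H − X)/2 = (2·7 + 2 + 2 − 8 − 0)/2 = 10/2 = 5.
(Structurally: 1 ring(s) + 4 π bond(s) = 5.)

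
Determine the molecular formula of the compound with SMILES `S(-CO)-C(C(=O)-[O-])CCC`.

C6H11O3S-

Heavy atoms from the SMILES: 6 C, 3 O, 1 S.
Implicit hydrogens by atom environment:
  3 × C: 2 H each → 6
  1 × C: 3 H
  1 × C: 1 H
  1 × C: no H
  1 × O: 1 H
  1 × O: no H
  1 × O (charge -1): no H
  1 × S: no H
  Total hydrogens = 11.
Net charge -1.
Molecular formula: C6H11O3S-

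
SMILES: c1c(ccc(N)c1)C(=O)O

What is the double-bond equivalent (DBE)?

5

Molecular formula from the SMILES: C7H7NO2.
DoU = (2C + 2 + N − H − X)/2 = (2·7 + 2 + 1 − 7 − 0)/2 = 10/2 = 5.
(Structurally: 1 ring(s) + 4 π bond(s) = 5.)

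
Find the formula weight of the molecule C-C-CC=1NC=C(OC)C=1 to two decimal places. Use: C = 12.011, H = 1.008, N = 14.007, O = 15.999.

Molecular formula: C8H13NO.
M = 8×12.011 + 13×1.008 + 1×14.007 + 1×15.999 = 139.20 g/mol.

139.20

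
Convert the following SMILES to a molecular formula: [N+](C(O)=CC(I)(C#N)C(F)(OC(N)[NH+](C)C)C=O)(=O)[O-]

Heavy atoms from the SMILES: 9 C, 1 F, 1 I, 4 N, 5 O.
Implicit hydrogens by atom environment:
  4 × C: no H
  3 × C: 1 H each → 3
  3 × O: no H
  2 × C: 3 H each → 6
  1 × F: no H
  1 × I: no H
  1 × N: 2 H
  1 × N (charge +1): 1 H
  1 × N (charge +1): no H
  1 × N: no H
  1 × O: 1 H
  1 × O (charge -1): no H
  Total hydrogens = 13.
Net charge +1.
Molecular formula: C9H13FIN4O5+

C9H13FIN4O5+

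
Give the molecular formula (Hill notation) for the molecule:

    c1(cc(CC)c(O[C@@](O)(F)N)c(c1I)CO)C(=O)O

Heavy atoms from the SMILES: 11 C, 1 F, 1 I, 1 N, 5 O.
Implicit hydrogens by atom environment:
  5 × C (aromatic): no H
  3 × O: 1 H each → 3
  2 × C: 2 H each → 4
  2 × C: no H
  2 × O: no H
  1 × C: 3 H
  1 × C (aromatic): 1 H
  1 × F: no H
  1 × I: no H
  1 × N: 2 H
  Total hydrogens = 13.
Molecular formula: C11H13FINO5

C11H13FINO5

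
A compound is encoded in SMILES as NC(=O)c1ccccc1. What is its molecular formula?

C7H7NO

Heavy atoms from the SMILES: 7 C, 1 N, 1 O.
Implicit hydrogens by atom environment:
  5 × C (aromatic): 1 H each → 5
  1 × C (aromatic): no H
  1 × C: no H
  1 × N: 2 H
  1 × O: no H
  Total hydrogens = 7.
Molecular formula: C7H7NO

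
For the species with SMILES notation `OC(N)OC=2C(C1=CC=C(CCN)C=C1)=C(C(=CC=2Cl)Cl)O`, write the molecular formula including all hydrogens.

C15H16Cl2N2O3

Heavy atoms from the SMILES: 15 C, 2 Cl, 2 N, 3 O.
Implicit hydrogens by atom environment:
  7 × C (aromatic): no H
  5 × C (aromatic): 1 H each → 5
  2 × C: 2 H each → 4
  2 × Cl: no H
  2 × N: 2 H each → 4
  2 × O: 1 H each → 2
  1 × C: 1 H
  1 × O: no H
  Total hydrogens = 16.
Molecular formula: C15H16Cl2N2O3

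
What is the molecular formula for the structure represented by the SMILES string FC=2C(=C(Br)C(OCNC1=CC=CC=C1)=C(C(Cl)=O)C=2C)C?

C16H14BrClFNO2

Heavy atoms from the SMILES: 1 Br, 16 C, 1 Cl, 1 F, 1 N, 2 O.
Implicit hydrogens by atom environment:
  7 × C (aromatic): no H
  5 × C (aromatic): 1 H each → 5
  2 × C: 3 H each → 6
  2 × O: no H
  1 × Br: no H
  1 × C: 2 H
  1 × C: no H
  1 × Cl: no H
  1 × F: no H
  1 × N: 1 H
  Total hydrogens = 14.
Molecular formula: C16H14BrClFNO2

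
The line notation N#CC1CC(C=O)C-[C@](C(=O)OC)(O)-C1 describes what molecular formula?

C10H13NO4

Heavy atoms from the SMILES: 10 C, 1 N, 4 O.
Implicit hydrogens by atom environment:
  3 × C: 2 H each → 6
  3 × C: 1 H each → 3
  3 × C: no H
  3 × O: no H
  1 × C: 3 H
  1 × N: no H
  1 × O: 1 H
  Total hydrogens = 13.
Molecular formula: C10H13NO4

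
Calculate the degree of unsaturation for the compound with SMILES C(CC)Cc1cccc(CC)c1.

Molecular formula from the SMILES: C12H18.
DoU = (2C + 2 + N − H − X)/2 = (2·12 + 2 + 0 − 18 − 0)/2 = 8/2 = 4.
(Structurally: 1 ring(s) + 3 π bond(s) = 4.)

4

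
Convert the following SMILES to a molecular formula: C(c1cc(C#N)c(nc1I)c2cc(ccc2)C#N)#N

C14H5IN4

Heavy atoms from the SMILES: 14 C, 1 I, 4 N.
Implicit hydrogens by atom environment:
  6 × C (aromatic): no H
  5 × C (aromatic): 1 H each → 5
  3 × C: no H
  3 × N: no H
  1 × I: no H
  1 × N (aromatic): no H
  Total hydrogens = 5.
Molecular formula: C14H5IN4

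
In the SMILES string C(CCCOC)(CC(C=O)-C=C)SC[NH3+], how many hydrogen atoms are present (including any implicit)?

22

Hydrogens are implicit in SMILES; fill each atom to its normal valence:
  6 × C: 2 H each → 12
  4 × C: 1 H each → 4
  2 × O: no H
  1 × C: 3 H
  1 × N (charge +1): 3 H
  1 × S: no H
  Total hydrogens = 22.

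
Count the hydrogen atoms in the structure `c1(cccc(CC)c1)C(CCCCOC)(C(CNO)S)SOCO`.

Hydrogens are implicit in SMILES; fill each atom to its normal valence:
  7 × C: 2 H each → 14
  4 × C (aromatic): 1 H each → 4
  2 × C: 3 H each → 6
  2 × C (aromatic): no H
  2 × O: 1 H each → 2
  2 × O: no H
  1 × C: 1 H
  1 × C: no H
  1 × N: 1 H
  1 × S: 1 H
  1 × S: no H
  Total hydrogens = 29.

29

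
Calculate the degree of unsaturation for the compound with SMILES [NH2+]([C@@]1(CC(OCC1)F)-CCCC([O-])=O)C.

2

Molecular formula from the SMILES: C10H18FNO3.
DoU = (2C + 2 + N − H − X)/2 = (2·10 + 2 + 1 − 18 − 1)/2 = 4/2 = 2.
(Structurally: 1 ring(s) + 1 π bond(s) = 2.)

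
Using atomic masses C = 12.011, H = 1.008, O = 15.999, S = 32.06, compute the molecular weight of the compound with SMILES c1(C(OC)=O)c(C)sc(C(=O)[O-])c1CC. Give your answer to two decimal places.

227.25

Molecular formula: C10H11O4S-.
M = 10×12.011 + 11×1.008 + 4×15.999 + 1×32.06 = 227.25 g/mol.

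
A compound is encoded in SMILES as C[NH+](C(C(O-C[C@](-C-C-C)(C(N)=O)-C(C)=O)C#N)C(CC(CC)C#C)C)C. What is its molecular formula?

C21H36N3O3+

Heavy atoms from the SMILES: 21 C, 3 N, 3 O.
Implicit hydrogens by atom environment:
  6 × C: 3 H each → 18
  5 × C: 2 H each → 10
  5 × C: 1 H each → 5
  5 × C: no H
  3 × O: no H
  1 × N: 2 H
  1 × N (charge +1): 1 H
  1 × N: no H
  Total hydrogens = 36.
Net charge +1.
Molecular formula: C21H36N3O3+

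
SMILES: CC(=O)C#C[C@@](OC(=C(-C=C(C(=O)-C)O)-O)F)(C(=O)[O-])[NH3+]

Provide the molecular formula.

C12H12FNO7

Heavy atoms from the SMILES: 12 C, 1 F, 1 N, 7 O.
Implicit hydrogens by atom environment:
  9 × C: no H
  4 × O: no H
  2 × C: 3 H each → 6
  2 × O: 1 H each → 2
  1 × C: 1 H
  1 × F: no H
  1 × N (charge +1): 3 H
  1 × O (charge -1): no H
  Total hydrogens = 12.
Molecular formula: C12H12FNO7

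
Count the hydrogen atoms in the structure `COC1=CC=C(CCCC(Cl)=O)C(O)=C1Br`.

Hydrogens are implicit in SMILES; fill each atom to its normal valence:
  4 × C (aromatic): no H
  3 × C: 2 H each → 6
  2 × C (aromatic): 1 H each → 2
  2 × O: no H
  1 × Br: no H
  1 × C: 3 H
  1 × C: no H
  1 × Cl: no H
  1 × O: 1 H
  Total hydrogens = 12.

12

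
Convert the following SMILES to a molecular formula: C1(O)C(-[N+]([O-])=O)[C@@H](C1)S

Heavy atoms from the SMILES: 4 C, 1 N, 3 O, 1 S.
Implicit hydrogens by atom environment:
  3 × C: 1 H each → 3
  1 × C: 2 H
  1 × N (charge +1): no H
  1 × O: 1 H
  1 × O: no H
  1 × O (charge -1): no H
  1 × S: 1 H
  Total hydrogens = 7.
Molecular formula: C4H7NO3S

C4H7NO3S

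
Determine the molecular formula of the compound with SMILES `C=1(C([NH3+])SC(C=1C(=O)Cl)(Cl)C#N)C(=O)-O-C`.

C8H7Cl2N2O3S+

Heavy atoms from the SMILES: 8 C, 2 Cl, 2 N, 3 O, 1 S.
Implicit hydrogens by atom environment:
  6 × C: no H
  3 × O: no H
  2 × Cl: no H
  1 × C: 3 H
  1 × C: 1 H
  1 × N (charge +1): 3 H
  1 × N: no H
  1 × S: no H
  Total hydrogens = 7.
Net charge +1.
Molecular formula: C8H7Cl2N2O3S+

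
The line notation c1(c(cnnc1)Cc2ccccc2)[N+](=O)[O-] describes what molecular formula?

C11H9N3O2

Heavy atoms from the SMILES: 11 C, 3 N, 2 O.
Implicit hydrogens by atom environment:
  7 × C (aromatic): 1 H each → 7
  3 × C (aromatic): no H
  2 × N (aromatic): no H
  1 × C: 2 H
  1 × N (charge +1): no H
  1 × O: no H
  1 × O (charge -1): no H
  Total hydrogens = 9.
Molecular formula: C11H9N3O2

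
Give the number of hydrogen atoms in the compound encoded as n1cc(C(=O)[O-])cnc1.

3

Hydrogens are implicit in SMILES; fill each atom to its normal valence:
  3 × C (aromatic): 1 H each → 3
  2 × N (aromatic): no H
  1 × C (aromatic): no H
  1 × C: no H
  1 × O: no H
  1 × O (charge -1): no H
  Total hydrogens = 3.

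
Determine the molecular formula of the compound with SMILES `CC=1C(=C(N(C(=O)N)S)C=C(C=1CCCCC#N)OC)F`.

Heavy atoms from the SMILES: 14 C, 1 F, 3 N, 2 O, 1 S.
Implicit hydrogens by atom environment:
  5 × C (aromatic): no H
  4 × C: 2 H each → 8
  2 × C: 3 H each → 6
  2 × C: no H
  2 × N: no H
  2 × O: no H
  1 × C (aromatic): 1 H
  1 × F: no H
  1 × N: 2 H
  1 × S: 1 H
  Total hydrogens = 18.
Molecular formula: C14H18FN3O2S

C14H18FN3O2S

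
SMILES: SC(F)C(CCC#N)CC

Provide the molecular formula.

Heavy atoms from the SMILES: 7 C, 1 F, 1 N, 1 S.
Implicit hydrogens by atom environment:
  3 × C: 2 H each → 6
  2 × C: 1 H each → 2
  1 × C: 3 H
  1 × C: no H
  1 × F: no H
  1 × N: no H
  1 × S: 1 H
  Total hydrogens = 12.
Molecular formula: C7H12FNS

C7H12FNS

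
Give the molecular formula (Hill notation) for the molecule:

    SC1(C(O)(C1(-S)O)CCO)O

C5H10O4S2

Heavy atoms from the SMILES: 5 C, 4 O, 2 S.
Implicit hydrogens by atom environment:
  4 × O: 1 H each → 4
  3 × C: no H
  2 × C: 2 H each → 4
  2 × S: 1 H each → 2
  Total hydrogens = 10.
Molecular formula: C5H10O4S2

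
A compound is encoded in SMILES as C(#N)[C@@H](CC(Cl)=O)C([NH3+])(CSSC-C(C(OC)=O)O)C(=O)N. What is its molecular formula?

C11H17ClN3O5S2+

Heavy atoms from the SMILES: 11 C, 1 Cl, 3 N, 5 O, 2 S.
Implicit hydrogens by atom environment:
  5 × C: no H
  4 × O: no H
  3 × C: 2 H each → 6
  2 × C: 1 H each → 2
  2 × S: no H
  1 × C: 3 H
  1 × Cl: no H
  1 × N (charge +1): 3 H
  1 × N: 2 H
  1 × N: no H
  1 × O: 1 H
  Total hydrogens = 17.
Net charge +1.
Molecular formula: C11H17ClN3O5S2+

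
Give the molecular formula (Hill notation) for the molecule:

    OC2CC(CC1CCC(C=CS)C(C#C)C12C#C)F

Heavy atoms from the SMILES: 16 C, 1 F, 1 O, 1 S.
Implicit hydrogens by atom environment:
  9 × C: 1 H each → 9
  4 × C: 2 H each → 8
  3 × C: no H
  1 × F: no H
  1 × O: 1 H
  1 × S: 1 H
  Total hydrogens = 19.
Molecular formula: C16H19FOS

C16H19FOS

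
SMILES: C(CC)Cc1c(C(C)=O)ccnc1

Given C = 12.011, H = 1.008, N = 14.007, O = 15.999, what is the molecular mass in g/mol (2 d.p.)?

Molecular formula: C11H15NO.
M = 11×12.011 + 15×1.008 + 1×14.007 + 1×15.999 = 177.25 g/mol.

177.25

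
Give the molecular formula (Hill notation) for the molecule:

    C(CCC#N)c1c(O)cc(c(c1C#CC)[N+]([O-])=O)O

C13H12N2O4

Heavy atoms from the SMILES: 13 C, 2 N, 4 O.
Implicit hydrogens by atom environment:
  5 × C (aromatic): no H
  3 × C: 2 H each → 6
  3 × C: no H
  2 × O: 1 H each → 2
  1 × C: 3 H
  1 × C (aromatic): 1 H
  1 × N (charge +1): no H
  1 × N: no H
  1 × O: no H
  1 × O (charge -1): no H
  Total hydrogens = 12.
Molecular formula: C13H12N2O4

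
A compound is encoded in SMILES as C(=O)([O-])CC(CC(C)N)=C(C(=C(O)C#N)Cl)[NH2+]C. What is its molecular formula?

Heavy atoms from the SMILES: 11 C, 1 Cl, 3 N, 3 O.
Implicit hydrogens by atom environment:
  6 × C: no H
  2 × C: 3 H each → 6
  2 × C: 2 H each → 4
  1 × C: 1 H
  1 × Cl: no H
  1 × N (charge +1): 2 H
  1 × N: 2 H
  1 × N: no H
  1 × O: 1 H
  1 × O: no H
  1 × O (charge -1): no H
  Total hydrogens = 16.
Molecular formula: C11H16ClN3O3

C11H16ClN3O3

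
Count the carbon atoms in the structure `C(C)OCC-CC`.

6

The symbol for carbon appears 6 times in the SMILES.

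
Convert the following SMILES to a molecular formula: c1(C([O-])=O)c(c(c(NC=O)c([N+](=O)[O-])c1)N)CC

Heavy atoms from the SMILES: 10 C, 3 N, 5 O.
Implicit hydrogens by atom environment:
  5 × C (aromatic): no H
  3 × O: no H
  2 × O (charge -1): no H
  1 × C: 3 H
  1 × C: 2 H
  1 × C (aromatic): 1 H
  1 × C: 1 H
  1 × C: no H
  1 × N: 2 H
  1 × N: 1 H
  1 × N (charge +1): no H
  Total hydrogens = 10.
Net charge -1.
Molecular formula: C10H10N3O5-

C10H10N3O5-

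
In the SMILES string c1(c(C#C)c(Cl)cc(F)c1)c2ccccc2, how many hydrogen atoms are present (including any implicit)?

8

Hydrogens are implicit in SMILES; fill each atom to its normal valence:
  7 × C (aromatic): 1 H each → 7
  5 × C (aromatic): no H
  1 × C: 1 H
  1 × C: no H
  1 × Cl: no H
  1 × F: no H
  Total hydrogens = 8.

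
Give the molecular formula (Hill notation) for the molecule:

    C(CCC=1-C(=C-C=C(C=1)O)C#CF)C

Heavy atoms from the SMILES: 12 C, 1 F, 1 O.
Implicit hydrogens by atom environment:
  3 × C: 2 H each → 6
  3 × C (aromatic): 1 H each → 3
  3 × C (aromatic): no H
  2 × C: no H
  1 × C: 3 H
  1 × F: no H
  1 × O: 1 H
  Total hydrogens = 13.
Molecular formula: C12H13FO

C12H13FO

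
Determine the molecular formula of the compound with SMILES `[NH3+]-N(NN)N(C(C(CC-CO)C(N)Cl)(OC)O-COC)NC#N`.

C10H26ClN8O4+

Heavy atoms from the SMILES: 10 C, 1 Cl, 8 N, 4 O.
Implicit hydrogens by atom environment:
  4 × C: 2 H each → 8
  3 × N: no H
  3 × O: no H
  2 × C: 3 H each → 6
  2 × C: 1 H each → 2
  2 × C: no H
  2 × N: 2 H each → 4
  2 × N: 1 H each → 2
  1 × Cl: no H
  1 × N (charge +1): 3 H
  1 × O: 1 H
  Total hydrogens = 26.
Net charge +1.
Molecular formula: C10H26ClN8O4+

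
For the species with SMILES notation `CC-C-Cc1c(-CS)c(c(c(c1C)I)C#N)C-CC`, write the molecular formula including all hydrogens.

C16H22INS

Heavy atoms from the SMILES: 16 C, 1 I, 1 N, 1 S.
Implicit hydrogens by atom environment:
  6 × C: 2 H each → 12
  6 × C (aromatic): no H
  3 × C: 3 H each → 9
  1 × C: no H
  1 × I: no H
  1 × N: no H
  1 × S: 1 H
  Total hydrogens = 22.
Molecular formula: C16H22INS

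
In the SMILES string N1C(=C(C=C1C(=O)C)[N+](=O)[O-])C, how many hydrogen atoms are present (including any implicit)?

Hydrogens are implicit in SMILES; fill each atom to its normal valence:
  3 × C (aromatic): no H
  2 × C: 3 H each → 6
  2 × O: no H
  1 × C (aromatic): 1 H
  1 × C: no H
  1 × N (aromatic): 1 H
  1 × N (charge +1): no H
  1 × O (charge -1): no H
  Total hydrogens = 8.

8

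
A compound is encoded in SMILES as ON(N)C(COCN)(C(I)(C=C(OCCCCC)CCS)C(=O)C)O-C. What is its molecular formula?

Heavy atoms from the SMILES: 16 C, 1 I, 3 N, 5 O, 1 S.
Implicit hydrogens by atom environment:
  8 × C: 2 H each → 16
  4 × C: no H
  4 × O: no H
  3 × C: 3 H each → 9
  2 × N: 2 H each → 4
  1 × C: 1 H
  1 × I: no H
  1 × N: no H
  1 × O: 1 H
  1 × S: 1 H
  Total hydrogens = 32.
Molecular formula: C16H32IN3O5S

C16H32IN3O5S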